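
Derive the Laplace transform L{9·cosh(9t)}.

L{cosh(ωt)} = s/(s² - ω²), so L{cosh(9t)} = s/(s² - 81). Then L{9·cosh(9t)} = 9·s/(s² - 81) = 9s/(s² - 81)

Final answer: 9s/(s² - 81)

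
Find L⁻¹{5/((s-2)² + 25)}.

Form: b/((s-a)² + b²) → e^(at)sin(bt). With a=2, b=5

Final answer: e^(2t)·sin(5t)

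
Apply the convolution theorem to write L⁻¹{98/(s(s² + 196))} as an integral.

98/(s(s² + 196)) = (1/s)·(98/(s² + 196)) = L{1}·L{7·sin(14t)}. So f(t) = 1*(7·sin(14t)) = ∫₀ᵗ 7·sin(14τ) dτ

Final answer: ∫₀ᵗ 7·sin(14τ) dτ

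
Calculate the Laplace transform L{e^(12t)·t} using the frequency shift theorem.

L{e^(at)·t^n} = n!/(s-a)^(n+1), so L{e^(12t)·t} = 1/(s-12)^2

Final answer: 1/(s-12)^2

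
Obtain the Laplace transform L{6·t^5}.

L{t^n} = n!/s^(n+1), so L{t^5} = 120/s^6. Then L{6·t^5} = 6·120/s^6 = 720/s^6

Final answer: 720/s^6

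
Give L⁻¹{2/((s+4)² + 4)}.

Form: b/((s-a)² + b²) → e^(at)sin(bt). With a=-4, b=2

Final answer: e^(-4t)·sin(2t)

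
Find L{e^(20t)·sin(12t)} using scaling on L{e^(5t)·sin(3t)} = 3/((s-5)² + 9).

Scaling with a=4: L{e^(20t)·sin(12t)} = (1/4) · 3/((s/4-5)² + 9). Simplifying: 12/((s-20)² + 144)

Final answer: 12/((s-20)² + 144)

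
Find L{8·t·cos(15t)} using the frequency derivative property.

L{cos(15t)} = s/(s² + 225). Derivative: d/ds[s/(s² + 225)] = [(s² + 225) - s·2s]/(s² + 225)² = (225 - s²)/(s² + 225)². So L{t·cos(15t)} = -F'(s) = (s² - 225)/(s² + 225)². Then L{8·t·cos(15t)} = 8·(s² - 225)/(s² + 225)²

Final answer: 8·(s² - 225)/(s² + 225)²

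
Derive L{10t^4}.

L{t^n} = n!/s^(n+1). So L{10t^4} = 10·4!/s^5 = 240/s^5

Final answer: 240/s^5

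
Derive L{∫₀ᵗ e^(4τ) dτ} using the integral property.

L{∫₀ᵗ f(τ)dτ} = F(s)/s with F(s) = 1/(s-4), so L{∫₀ᵗ e^(4τ) dτ} = 1/(s(s-4))

Final answer: 1/(s(s-4))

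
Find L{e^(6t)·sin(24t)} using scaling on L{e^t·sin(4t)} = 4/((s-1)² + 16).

Scaling with a=6: L{e^(6t)·sin(24t)} = (1/6) · 4/((s/6-1)² + 16). Simplifying: 24/((s-6)² + 576)

Final answer: 24/((s-6)² + 576)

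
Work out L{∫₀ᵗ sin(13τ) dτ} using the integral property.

L{∫₀ᵗ f(τ)dτ} = F(s)/s with F(s) = 13/(s² + 169), so the result is (13/(s² + 169))/s = 13/(s(s² + 169))

Final answer: 13/(s(s² + 169))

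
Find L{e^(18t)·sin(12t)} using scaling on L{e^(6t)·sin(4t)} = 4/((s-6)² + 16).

Scaling with a=3: L{e^(18t)·sin(12t)} = (1/3) · 4/((s/3-6)² + 16). Simplifying: 12/((s-18)² + 144)

Final answer: 12/((s-18)² + 144)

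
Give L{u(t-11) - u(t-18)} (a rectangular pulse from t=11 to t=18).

L{u(t-a)} = e^(-as)/s. L{u(t-11) - u(t-18)} = (e^(-11s) - e^(-18s))/s

Final answer: (e^(-11s) - e^(-18s))/s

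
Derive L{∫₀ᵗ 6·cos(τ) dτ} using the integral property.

L{∫₀ᵗ f(τ)dτ} = F(s)/s with F(s) = 6s/(s² + 1), so the result is (6s/(s² + 1))/s = 6/(s² + 1)

Final answer: 6/(s² + 1)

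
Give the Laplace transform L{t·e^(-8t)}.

L{t^n·e^(at)} = n!/(s-a)^(n+1), so L{t·e^(-8t)} = 1/(s+8)^2

Final answer: 1/(s+8)^2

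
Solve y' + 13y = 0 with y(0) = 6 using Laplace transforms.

L{y'} + 13L{y} = 0. sY - 6 + 13Y = 0. Y(s+13) = 6. Y = 6/(s+13)

Final answer: y(t) = 6e^(-13t)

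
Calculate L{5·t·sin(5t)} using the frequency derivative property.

L{sin(5t)} = 5/(s² + 25). By L{t·f(t)} = -F'(s): -d/ds[5/(s² + 25)] = -(5)·(-2s)/(s² + 25)² = 10s/(s² + 25)². Then L{5·t·sin(5t)} = 5·10s/(s² + 25)² = 50s/(s² + 25)²

Final answer: 50s/(s² + 25)²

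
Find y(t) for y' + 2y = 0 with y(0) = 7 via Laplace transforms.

L{y'} + 2L{y} = 0. sY - 7 + 2Y = 0. Y(s+2) = 7. Y = 7/(s+2)

Final answer: y(t) = 7e^(-2t)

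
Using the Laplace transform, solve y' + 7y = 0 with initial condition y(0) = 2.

L{y'} + 7L{y} = 0. sY - 2 + 7Y = 0. Y(s+7) = 2. Y = 2/(s+7)

Final answer: y(t) = 2e^(-7t)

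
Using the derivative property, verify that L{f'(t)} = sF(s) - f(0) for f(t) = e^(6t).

f'(t) = 6e^(6t). Direct: L{f'(t)} = 6/(s-6). Property: s·1/(s-6) - 1 = (s - (s-6))/(s-6) = 6/(s-6). ✓

Final answer: 6/(s-6)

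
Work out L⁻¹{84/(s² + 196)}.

This is the form c·a/(s² + a²) with a = 14, c = 6. L⁻¹ = 6·sin(14t)

Final answer: 6·sin(14t)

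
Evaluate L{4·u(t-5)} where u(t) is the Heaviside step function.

L{u(t-a)} = e^(-as)/s. Here a=5, so L{u(t-5)} = e^(-5s)/s, and L{4·u(t-5)} = 4·e^(-5s)/s

Final answer: 4·e^(-5s)/s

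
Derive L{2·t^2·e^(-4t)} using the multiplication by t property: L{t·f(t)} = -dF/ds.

Using L{t^n·e^(at)} = n!/(s-a)^(n+1), L{t^2·e^(-4t)} = 2/(s+4)^3, so L{2·t^2·e^(-4t)} = 2·2/(s+4)^3 = 4/(s+4)^3

Final answer: 4/(s+4)^3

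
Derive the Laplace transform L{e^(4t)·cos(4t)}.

L{e^(at)·cos(ωt)} = (s-a)/((s-a)² + ω²), so L{e^(4t)·cos(4t)} = (s-4)/((s-4)² + 16)

Final answer: (s-4)/((s-4)² + 16)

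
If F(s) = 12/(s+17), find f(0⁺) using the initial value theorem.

f(0⁺) = lim_{s→∞} s·12/(s+17) = lim_{s→∞} 12s/(s+17) = 12

Final answer: 12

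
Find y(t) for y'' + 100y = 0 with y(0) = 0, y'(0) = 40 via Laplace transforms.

L{y''} + 100L{y} = 0. s²Y - 0 - 40 + 100Y = 0. Y(s² + 100) = 40. Y = (40)/(s² + 100). Inverting: y(t) = 4sin(10t)

Final answer: y(t) = 4sin(10t)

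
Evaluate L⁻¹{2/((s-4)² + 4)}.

Form: b/((s-a)² + b²) → e^(at)sin(bt). With a=4, b=2

Final answer: e^(4t)·sin(2t)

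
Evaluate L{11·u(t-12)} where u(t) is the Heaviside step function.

L{u(t-a)} = e^(-as)/s. Here a=12, so L{u(t-12)} = e^(-12s)/s, and L{11·u(t-12)} = 11·e^(-12s)/s

Final answer: 11·e^(-12s)/s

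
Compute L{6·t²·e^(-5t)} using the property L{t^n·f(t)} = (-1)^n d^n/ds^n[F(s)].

L{e^(-5t)} = 1/(s+5). d/ds[1/(s+5)] = -1/(s+5)². d²/ds²[1/(s+5)] = 2/(s+5)³. So L{t²·e^(-5t)} = (-1)² · 2/(s+5)³ = 2/(s+5)³. Then L{6·t²·e^(-5t)} = 6·2/(s+5)³ = 12/(s+5)³

Final answer: 12/(s+5)³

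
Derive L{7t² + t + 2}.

L{7t² + t + 2} = 7·2/s³ + 1/s² + 2/s = 14/s³ + 1/s² + 2/s

Final answer: 14/s³ + 1/s² + 2/s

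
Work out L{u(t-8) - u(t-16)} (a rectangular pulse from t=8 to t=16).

L{u(t-a)} = e^(-as)/s. L{u(t-8) - u(t-16)} = (e^(-8s) - e^(-16s))/s

Final answer: (e^(-8s) - e^(-16s))/s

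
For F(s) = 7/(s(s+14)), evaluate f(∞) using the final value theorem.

f(∞) = lim_{s→0} s·7/(s(s+14)) = lim_{s→0} 7/(s+14) = 7/14 = 1/2

Final answer: 1/2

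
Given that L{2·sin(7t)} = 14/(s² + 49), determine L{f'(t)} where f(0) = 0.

L{f'(t)} = s·F(s) - f(0) = s·14/(s² + 49) - 0 = 14s/(s² + 49)

Final answer: 14s/(s² + 49)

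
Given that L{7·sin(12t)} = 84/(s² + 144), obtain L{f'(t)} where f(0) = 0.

L{f'(t)} = s·F(s) - f(0) = s·84/(s² + 144) - 0 = 84s/(s² + 144)

Final answer: 84s/(s² + 144)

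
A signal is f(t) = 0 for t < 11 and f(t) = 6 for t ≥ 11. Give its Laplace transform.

f(t) = 6·u(t-11). L{u(t-11)} = e^(-11s)/s, so L{f(t)} = 6·e^(-11s)/s

Final answer: 6·e^(-11s)/s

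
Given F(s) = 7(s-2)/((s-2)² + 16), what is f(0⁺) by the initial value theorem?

f(0⁺) = lim_{s→∞} sF(s) = lim_{s→∞} 7s(s-2)/((s-2)² + 16) = 7

Final answer: 7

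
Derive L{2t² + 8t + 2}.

L{2t² + 8t + 2} = 2·2/s³ + 8/s² + 2/s = 4/s³ + 8/s² + 2/s

Final answer: 4/s³ + 8/s² + 2/s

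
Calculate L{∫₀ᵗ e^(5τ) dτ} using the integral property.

L{∫₀ᵗ f(τ)dτ} = F(s)/s with F(s) = 1/(s-5), so L{∫₀ᵗ e^(5τ) dτ} = 1/(s(s-5))

Final answer: 1/(s(s-5))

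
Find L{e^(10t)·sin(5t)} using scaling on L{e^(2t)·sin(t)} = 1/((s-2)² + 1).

Scaling with a=5: L{e^(10t)·sin(5t)} = (1/5) · 1/((s/5-2)² + 1). Simplifying: 5/((s-10)² + 25)

Final answer: 5/((s-10)² + 25)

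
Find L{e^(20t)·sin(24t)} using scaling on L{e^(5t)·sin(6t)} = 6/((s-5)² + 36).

Scaling with a=4: L{e^(20t)·sin(24t)} = (1/4) · 6/((s/4-5)² + 36). Simplifying: 24/((s-20)² + 576)

Final answer: 24/((s-20)² + 576)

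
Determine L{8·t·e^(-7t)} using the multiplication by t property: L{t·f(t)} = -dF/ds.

Using L{t^n·e^(at)} = n!/(s-a)^(n+1), L{t·e^(-7t)} = 1/(s+7)^2, so L{8·t·e^(-7t)} = 8·1/(s+7)^2 = 8/(s+7)^2

Final answer: 8/(s+7)^2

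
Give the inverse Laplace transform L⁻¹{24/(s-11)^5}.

L⁻¹{n!/(s-a)^(n+1)} = t^n·e^(at), so L⁻¹{24/(s-11)^5} = t^4·e^(11t)

Final answer: t^4·e^(11t)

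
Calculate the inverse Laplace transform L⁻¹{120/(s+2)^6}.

L⁻¹{n!/(s-a)^(n+1)} = t^n·e^(at), so L⁻¹{120/(s+2)^6} = t^5·e^(-2t)

Final answer: t^5·e^(-2t)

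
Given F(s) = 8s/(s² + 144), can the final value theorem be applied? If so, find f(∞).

The final value theorem requires all poles of sF(s) in the left half-plane. sF(s) = 8s²/(s² + 144) has poles at s = ±12i (imaginary axis). Theorem does NOT apply (oscillatory system).

Final answer: Not applicable (oscillatory)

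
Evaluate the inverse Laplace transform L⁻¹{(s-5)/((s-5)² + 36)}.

Using frequency shift, L⁻¹{(s-5)/((s-5)² + 36)} = e^(5t)·cos(6t)

Final answer: e^(5t)·cos(6t)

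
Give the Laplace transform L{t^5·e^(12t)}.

L{t^n·e^(at)} = n!/(s-a)^(n+1), so L{t^5·e^(12t)} = 120/(s-12)^6

Final answer: 120/(s-12)^6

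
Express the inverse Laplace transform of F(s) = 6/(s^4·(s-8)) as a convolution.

6/(s^4·(s-8)) = (6/s^4)·(1/(s-8)) = L{t^3}·L{e^(8t)}. So f(t) = t^3*e^(8t) = ∫₀ᵗ τ^3·e^(8(t-τ)) dτ

Final answer: ∫₀ᵗ τ^3·e^(8(t-τ)) dτ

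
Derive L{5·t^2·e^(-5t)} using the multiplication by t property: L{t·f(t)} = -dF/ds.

Using L{t^n·e^(at)} = n!/(s-a)^(n+1), L{t^2·e^(-5t)} = 2/(s+5)^3, so L{5·t^2·e^(-5t)} = 5·2/(s+5)^3 = 10/(s+5)^3

Final answer: 10/(s+5)^3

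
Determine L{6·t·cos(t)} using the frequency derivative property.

L{cos(t)} = s/(s² + 1). Derivative: d/ds[s/(s² + 1)] = [(s² + 1) - s·2s]/(s² + 1)² = (1 - s²)/(s² + 1)². So L{t·cos(t)} = -F'(s) = (s² - 1)/(s² + 1)². Then L{6·t·cos(t)} = 6·(s² - 1)/(s² + 1)²

Final answer: 6·(s² - 1)/(s² + 1)²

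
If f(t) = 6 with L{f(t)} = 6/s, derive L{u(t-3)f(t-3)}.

Time shift theorem: L{u(t-a)f(t-a)} = e^(-as)F(s). Here a=3, F(s) = 6/s, so L{u(t-3)f(t-3)} = e^(-3s)·6/s

Final answer: e^(-3s)·6/s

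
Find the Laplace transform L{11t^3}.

L{11t^3} = 11 · L{t^3} = 11 · 6/s^4 = 66/s^4

Final answer: 66/s^4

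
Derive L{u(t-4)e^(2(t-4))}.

u(t-a)f(t-a) with f(t)=e^(2t). L{e^(2t)} = 1/(s-2). By time shift: e^(-4s)/(s-2)

Final answer: e^(-4s)/(s-2)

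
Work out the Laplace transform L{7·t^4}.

L{t^n} = n!/s^(n+1), so L{t^4} = 24/s^5. Then L{7·t^4} = 7·24/s^5 = 168/s^5

Final answer: 168/s^5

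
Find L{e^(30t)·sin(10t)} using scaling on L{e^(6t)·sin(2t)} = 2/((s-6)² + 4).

Scaling with a=5: L{e^(30t)·sin(10t)} = (1/5) · 2/((s/5-6)² + 4). Simplifying: 10/((s-30)² + 100)

Final answer: 10/((s-30)² + 100)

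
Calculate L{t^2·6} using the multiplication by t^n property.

L{6} = 6/s. d^1/ds^1[1/s] = -1/s². d^2/ds^2[1/s] = 2/s^3. So L{t^2} = (-1)^{2}·2/s^3 = 2/s^3. Then L{t^2·6} = 6·2/s^3 = 12/s^3

Final answer: 12/s^3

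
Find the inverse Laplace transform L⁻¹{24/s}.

L⁻¹{c/s} = c, so L⁻¹{24/s} = 24

Final answer: 24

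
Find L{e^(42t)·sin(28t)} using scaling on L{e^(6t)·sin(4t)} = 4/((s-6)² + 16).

Scaling with a=7: L{e^(42t)·sin(28t)} = (1/7) · 4/((s/7-6)² + 16). Simplifying: 28/((s-42)² + 784)

Final answer: 28/((s-42)² + 784)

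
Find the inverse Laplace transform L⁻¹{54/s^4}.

L⁻¹{n!/s^(n+1)} = t^n with n=3. So L⁻¹{6/s^4} = t^3, and L⁻¹{54/s^4} = (54/6)·t^3 = 9·t^3

Final answer: 9·t^3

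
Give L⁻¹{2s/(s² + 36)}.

This is the form c·s/(s² + a²) with a = 6, c = 2. L⁻¹ = 2·cos(6t)

Final answer: 2·cos(6t)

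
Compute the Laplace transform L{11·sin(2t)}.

L{sin(ωt)} = ω/(s² + ω²), so L{sin(2t)} = 2/(s² + 4). Then L{11·sin(2t)} = 11·2/(s² + 4) = 22/(s² + 4)

Final answer: 22/(s² + 4)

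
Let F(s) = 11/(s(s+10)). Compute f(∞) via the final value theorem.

f(∞) = lim_{s→0} s·11/(s(s+10)) = lim_{s→0} 11/(s+10) = 11/10 = 11/10

Final answer: 11/10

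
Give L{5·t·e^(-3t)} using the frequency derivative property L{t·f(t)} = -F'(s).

L{e^(-3t)} = 1/(s+3). By frequency derivative: L{t·e^(-3t)} = -d/ds[1/(s+3)] = -(-1)/(s+3)² = 1/(s+3)². Then L{5·t·e^(-3t)} = 5·1/(s+3)² = 5/(s+3)²

Final answer: 5/(s+3)²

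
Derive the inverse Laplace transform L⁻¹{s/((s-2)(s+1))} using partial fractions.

Using partial fractions, f(t) = (2e^(2t) + e^(-t))/3

Final answer: (2e^(2t) + e^(-t))/3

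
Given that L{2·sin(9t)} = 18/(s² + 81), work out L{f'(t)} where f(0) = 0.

L{f'(t)} = s·F(s) - f(0) = s·18/(s² + 81) - 0 = 18s/(s² + 81)

Final answer: 18s/(s² + 81)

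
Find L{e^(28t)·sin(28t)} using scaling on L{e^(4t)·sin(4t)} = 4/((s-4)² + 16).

Scaling with a=7: L{e^(28t)·sin(28t)} = (1/7) · 4/((s/7-4)² + 16). Simplifying: 28/((s-28)² + 784)

Final answer: 28/((s-28)² + 784)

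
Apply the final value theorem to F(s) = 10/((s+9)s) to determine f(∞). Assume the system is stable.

f(∞) = lim_{s→0} sF(s) = lim_{s→0} 10/(s+9) = 10/9

Final answer: 10/9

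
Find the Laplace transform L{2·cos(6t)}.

L{cos(ωt)} = s/(s² + ω²), so L{cos(6t)} = s/(s² + 36). Then L{2·cos(6t)} = 2·s/(s² + 36) = 2s/(s² + 36)

Final answer: 2s/(s² + 36)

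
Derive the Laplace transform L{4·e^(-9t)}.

L{e^(at)} = 1/(s-a), so L{e^(-9t)} = 1/(s+9). Then L{4·e^(-9t)} = 4/(s+9)

Final answer: 4/(s+9)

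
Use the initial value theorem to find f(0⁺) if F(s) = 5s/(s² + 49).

f(0⁺) = lim_{s→∞} s·5s/(s² + 49) = lim_{s→∞} 5s²/(s² + 49) = 5

Final answer: 5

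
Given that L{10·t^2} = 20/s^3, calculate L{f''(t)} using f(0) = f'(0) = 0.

L{f''(t)} = s²F(s) - sf(0) - f'(0) = s²·20/s^3 - 0 - 0 = 20/s

Final answer: 20/s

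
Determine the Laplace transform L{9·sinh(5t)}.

L{sinh(ωt)} = ω/(s² - ω²), so L{sinh(5t)} = 5/(s² - 25). Then L{9·sinh(5t)} = 9·5/(s² - 25) = 45/(s² - 25)

Final answer: 45/(s² - 25)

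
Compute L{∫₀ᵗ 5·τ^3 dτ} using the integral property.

L{∫₀ᵗ f(τ)dτ} = F(s)/s with f(t) = 5t^3. F(s) = 30/s^4, so L{∫₀ᵗ 5·τ^3 dτ} = (30/s^4)/s = 30/s^5. (Check: ∫₀ᵗ 5·τ^3 dτ = 5t^4/4.)

Final answer: 30/s^5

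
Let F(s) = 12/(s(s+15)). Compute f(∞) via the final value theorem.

f(∞) = lim_{s→0} s·12/(s(s+15)) = lim_{s→0} 12/(s+15) = 12/15 = 4/5

Final answer: 4/5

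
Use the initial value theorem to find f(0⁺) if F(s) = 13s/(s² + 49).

f(0⁺) = lim_{s→∞} s·13s/(s² + 49) = lim_{s→∞} 13s²/(s² + 49) = 13

Final answer: 13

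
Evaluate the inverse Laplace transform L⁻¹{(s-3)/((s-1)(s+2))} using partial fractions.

Using partial fractions, f(t) = (-2e^t + 5e^(-2t))/3

Final answer: (-2e^t + 5e^(-2t))/3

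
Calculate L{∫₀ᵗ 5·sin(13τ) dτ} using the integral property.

L{∫₀ᵗ f(τ)dτ} = F(s)/s with F(s) = 65/(s² + 169), so the result is (65/(s² + 169))/s = 65/(s(s² + 169))

Final answer: 65/(s(s² + 169))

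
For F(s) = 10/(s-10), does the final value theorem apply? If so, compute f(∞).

sF(s) = 10s/(s-10) has a pole at s = 10 in the right half-plane. Theorem does NOT apply (unstable system; f(t) = 10·e^(10t) grows without bound).

Final answer: Not applicable (unstable)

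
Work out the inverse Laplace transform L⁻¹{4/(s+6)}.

L⁻¹{1/(s-a)} = e^(at), so L⁻¹{1/(s+6)} = e^(-6t), and L⁻¹{4/(s+6)} = 4·e^(-6t)

Final answer: 4·e^(-6t)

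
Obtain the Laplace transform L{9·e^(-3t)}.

L{e^(at)} = 1/(s-a), so L{e^(-3t)} = 1/(s+3). Then L{9·e^(-3t)} = 9/(s+3)

Final answer: 9/(s+3)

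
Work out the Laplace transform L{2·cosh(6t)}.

L{cosh(ωt)} = s/(s² - ω²), so L{cosh(6t)} = s/(s² - 36). Then L{2·cosh(6t)} = 2·s/(s² - 36) = 2s/(s² - 36)

Final answer: 2s/(s² - 36)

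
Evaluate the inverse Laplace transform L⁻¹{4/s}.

L⁻¹{c/s} = c, so L⁻¹{4/s} = 4

Final answer: 4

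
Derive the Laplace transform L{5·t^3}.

L{t^n} = n!/s^(n+1), so L{t^3} = 6/s^4. Then L{5·t^3} = 5·6/s^4 = 30/s^4

Final answer: 30/s^4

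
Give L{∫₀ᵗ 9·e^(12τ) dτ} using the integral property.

L{∫₀ᵗ f(τ)dτ} = F(s)/s with F(s) = 9/(s-12), so L{∫₀ᵗ 9·e^(12τ) dτ} = 9/(s(s-12))

Final answer: 9/(s(s-12))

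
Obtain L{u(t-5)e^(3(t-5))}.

u(t-a)f(t-a) with f(t)=e^(3t). L{e^(3t)} = 1/(s-3). By time shift: e^(-5s)/(s-3)

Final answer: e^(-5s)/(s-3)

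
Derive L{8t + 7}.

L{8t + 7} = 8·L{t} + 7·L{1} = 8/s² + 7/s

Final answer: 8/s² + 7/s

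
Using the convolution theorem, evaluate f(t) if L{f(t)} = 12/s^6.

12/s^6 = (12/s)·(1/s^5) = L{12}·L{t^4/24}. By convolution, f(t) = 12*t^4/24 = ∫₀ᵗ 12·τ^4/24 dτ = 12·t^5/120

Final answer: 12·t^5/120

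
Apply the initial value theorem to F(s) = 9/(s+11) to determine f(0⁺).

f(0⁺) = lim_{s→∞} s·9/(s+11) = lim_{s→∞} 9s/(s+11) = 9

Final answer: 9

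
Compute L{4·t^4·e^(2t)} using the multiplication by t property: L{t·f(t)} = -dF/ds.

Using L{t^n·e^(at)} = n!/(s-a)^(n+1), L{t^4·e^(2t)} = 24/(s-2)^5, so L{4·t^4·e^(2t)} = 4·24/(s-2)^5 = 96/(s-2)^5

Final answer: 96/(s-2)^5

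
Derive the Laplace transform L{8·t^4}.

L{t^n} = n!/s^(n+1), so L{t^4} = 24/s^5. Then L{8·t^4} = 8·24/s^5 = 192/s^5

Final answer: 192/s^5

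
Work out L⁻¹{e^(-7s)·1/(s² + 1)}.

L⁻¹{1/(s² + 1)} = sin(t). By the time shift theorem, L⁻¹{e^(-as)F(s)} = u(t-a)f(t-a) with a=7, so L⁻¹{e^(-7s)·1/(s² + 1)} = u(t-7)·sin((t-7))

Final answer: u(t-7)·sin((t-7))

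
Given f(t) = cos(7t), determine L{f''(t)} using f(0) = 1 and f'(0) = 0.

F(s) = s/(s² + 49). L{f''(t)} = s²F(s) - sf(0) - f'(0) = s³/(s² + 49) - s = (s³ - s(s² + 49))/(s² + 49) = -49s/(s² + 49)

Final answer: -49s/(s² + 49)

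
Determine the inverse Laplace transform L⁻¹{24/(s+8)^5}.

L⁻¹{n!/(s-a)^(n+1)} = t^n·e^(at) with n=4, a=-8. So L⁻¹{24/(s+8)^5} = t^4·e^(-8t)

Final answer: t^4·e^(-8t)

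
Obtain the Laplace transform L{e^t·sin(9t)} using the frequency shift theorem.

Frequency shift: L{e^(at)f(t)} = F(s-a). L{e^t·sin(9t)} = 9/((s-1)² + 81)

Final answer: 9/((s-1)² + 81)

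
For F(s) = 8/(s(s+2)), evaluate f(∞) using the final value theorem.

f(∞) = lim_{s→0} s·8/(s(s+2)) = lim_{s→0} 8/(s+2) = 8/2 = 4

Final answer: 4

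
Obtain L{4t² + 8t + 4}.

L{4t² + 8t + 4} = 4·2/s³ + 8/s² + 4/s = 8/s³ + 8/s² + 4/s

Final answer: 8/s³ + 8/s² + 4/s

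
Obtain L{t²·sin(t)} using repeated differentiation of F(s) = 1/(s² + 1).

F(s) = 1/(s² + 1). F'(s) = -2s/(s² + 1)². F''(s) = -2(1 - 3s²)/(s² + 1)³ = (6s² - 2)/(s² + 1)³. So L{t²·sin(t)} = (-1)² F''(s) = (6s² - 2)/(s² + 1)³

Final answer: (6s² - 2)/(s² + 1)³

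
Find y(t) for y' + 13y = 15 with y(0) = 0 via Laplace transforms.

sY + 13Y = 15/s. Y = 15/(s(s+13)). Partial fractions: Y = 15/13/s - 15/13/(s+13)

Final answer: y(t) = 15/13(1 - e^(-13t))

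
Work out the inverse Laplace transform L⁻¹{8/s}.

L⁻¹{c/s} = c, so L⁻¹{8/s} = 8

Final answer: 8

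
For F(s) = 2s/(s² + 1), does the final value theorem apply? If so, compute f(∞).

The final value theorem requires all poles of sF(s) in the left half-plane. sF(s) = 2s²/(s² + 1) has poles at s = ±1i (imaginary axis). Theorem does NOT apply (oscillatory system).

Final answer: Not applicable (oscillatory)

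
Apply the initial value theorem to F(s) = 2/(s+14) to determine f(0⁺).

f(0⁺) = lim_{s→∞} s·2/(s+14) = lim_{s→∞} 2s/(s+14) = 2

Final answer: 2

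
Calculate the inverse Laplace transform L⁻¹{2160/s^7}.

L⁻¹{n!/s^(n+1)} = t^n with n=6. So L⁻¹{720/s^7} = t^6, and L⁻¹{2160/s^7} = (2160/720)·t^6 = 3·t^6

Final answer: 3·t^6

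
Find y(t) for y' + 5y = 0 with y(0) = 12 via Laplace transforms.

L{y'} + 5L{y} = 0. sY - 12 + 5Y = 0. Y(s+5) = 12. Y = 12/(s+5)

Final answer: y(t) = 12e^(-5t)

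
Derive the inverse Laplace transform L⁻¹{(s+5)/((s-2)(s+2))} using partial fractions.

Using partial fractions, f(t) = (7e^(2t) - 3e^(-2t))/4

Final answer: (7e^(2t) - 3e^(-2t))/4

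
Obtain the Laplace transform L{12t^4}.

L{12t^4} = 12 · L{t^4} = 12 · 24/s^5 = 288/s^5

Final answer: 288/s^5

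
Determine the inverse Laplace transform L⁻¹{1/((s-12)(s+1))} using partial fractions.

Decompose: A/(s-12) + B/(s+1). A = 1/13, B = -1/13. f(t) = (e^(12t) - e^(-t))/13

Final answer: (e^(12t) - e^(-t))/13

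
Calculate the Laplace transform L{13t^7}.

L{13t^7} = 13 · L{t^7} = 13 · 5040/s^8 = 65520/s^8

Final answer: 65520/s^8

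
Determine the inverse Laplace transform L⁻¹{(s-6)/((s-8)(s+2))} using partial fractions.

Using partial fractions, f(t) = (2e^(8t) + 8e^(-2t))/10

Final answer: (2e^(8t) + 8e^(-2t))/10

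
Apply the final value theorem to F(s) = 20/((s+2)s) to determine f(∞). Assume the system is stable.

f(∞) = lim_{s→0} sF(s) = lim_{s→0} 20/(s+2) = 10

Final answer: 10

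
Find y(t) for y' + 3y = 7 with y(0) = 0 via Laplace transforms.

sY + 3Y = 7/s. Y = 7/(s(s+3)). Partial fractions: Y = 7/3/s - 7/3/(s+3)

Final answer: y(t) = 7/3(1 - e^(-3t))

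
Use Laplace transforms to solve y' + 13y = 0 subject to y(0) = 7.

L{y'} + 13L{y} = 0. sY - 7 + 13Y = 0. Y(s+13) = 7. Y = 7/(s+13)

Final answer: y(t) = 7e^(-13t)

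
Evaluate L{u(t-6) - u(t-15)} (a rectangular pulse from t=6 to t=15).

L{u(t-a)} = e^(-as)/s. L{u(t-6) - u(t-15)} = (e^(-6s) - e^(-15s))/s

Final answer: (e^(-6s) - e^(-15s))/s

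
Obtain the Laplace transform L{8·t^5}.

L{t^n} = n!/s^(n+1), so L{t^5} = 120/s^6. Then L{8·t^5} = 8·120/s^6 = 960/s^6

Final answer: 960/s^6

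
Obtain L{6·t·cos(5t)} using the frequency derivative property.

L{cos(5t)} = s/(s² + 25). Derivative: d/ds[s/(s² + 25)] = [(s² + 25) - s·2s]/(s² + 25)² = (25 - s²)/(s² + 25)². So L{t·cos(5t)} = -F'(s) = (s² - 25)/(s² + 25)². Then L{6·t·cos(5t)} = 6·(s² - 25)/(s² + 25)²

Final answer: 6·(s² - 25)/(s² + 25)²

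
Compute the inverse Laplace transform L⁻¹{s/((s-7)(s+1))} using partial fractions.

Using partial fractions, f(t) = (7e^(7t) + e^(-t))/8

Final answer: (7e^(7t) + e^(-t))/8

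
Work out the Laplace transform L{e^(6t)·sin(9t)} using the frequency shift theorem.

Frequency shift: L{e^(at)f(t)} = F(s-a). L{e^(6t)·sin(9t)} = 9/((s-6)² + 81)

Final answer: 9/((s-6)² + 81)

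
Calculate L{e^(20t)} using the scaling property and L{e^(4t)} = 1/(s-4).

Using L{f(at)} = (1/a)F(s/a) with a=5 and f(t) = e^(4t): L{e^(20t)} = (1/5) · 1/((s/5)-4) = (1/5) · 5/(s-20) = 1/(s-20)

Final answer: 1/(s-20)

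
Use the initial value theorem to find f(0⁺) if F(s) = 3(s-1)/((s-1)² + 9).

f(0⁺) = lim_{s→∞} sF(s) = lim_{s→∞} 3s(s-1)/((s-1)² + 9) = 3

Final answer: 3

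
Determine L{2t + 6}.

L{2t + 6} = 2·L{t} + 6·L{1} = 2/s² + 6/s

Final answer: 2/s² + 6/s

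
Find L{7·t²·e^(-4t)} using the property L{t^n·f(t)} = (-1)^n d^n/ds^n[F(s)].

L{e^(-4t)} = 1/(s+4). d/ds[1/(s+4)] = -1/(s+4)². d²/ds²[1/(s+4)] = 2/(s+4)³. So L{t²·e^(-4t)} = (-1)² · 2/(s+4)³ = 2/(s+4)³. Then L{7·t²·e^(-4t)} = 7·2/(s+4)³ = 14/(s+4)³

Final answer: 14/(s+4)³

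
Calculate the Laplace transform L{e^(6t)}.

L{e^(at)} = 1/(s-a), so L{e^(6t)} = 1/(s-6)

Final answer: 1/(s-6)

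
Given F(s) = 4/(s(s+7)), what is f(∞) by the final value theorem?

f(∞) = lim_{s→0} s·4/(s(s+7)) = lim_{s→0} 4/(s+7) = 4/7 = 4/7

Final answer: 4/7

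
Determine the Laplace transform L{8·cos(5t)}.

L{cos(ωt)} = s/(s² + ω²), so L{cos(5t)} = s/(s² + 25). Then L{8·cos(5t)} = 8·s/(s² + 25) = 8s/(s² + 25)

Final answer: 8s/(s² + 25)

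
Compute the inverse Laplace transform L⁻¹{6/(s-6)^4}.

L⁻¹{n!/(s-a)^(n+1)} = t^n·e^(at), so L⁻¹{6/(s-6)^4} = t^3·e^(6t)

Final answer: t^3·e^(6t)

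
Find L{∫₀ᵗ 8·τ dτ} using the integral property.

L{∫₀ᵗ f(τ)dτ} = F(s)/s with f(t) = 8t. F(s) = 8/s^2, so L{∫₀ᵗ 8·τ dτ} = (8/s^2)/s = 8/s^3. (Check: ∫₀ᵗ 8·τ dτ = 8t^2/2.)

Final answer: 8/s^3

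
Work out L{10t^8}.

L{t^n} = n!/s^(n+1). So L{10t^8} = 10·8!/s^9 = 403200/s^9

Final answer: 403200/s^9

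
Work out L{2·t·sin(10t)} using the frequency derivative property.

L{sin(10t)} = 10/(s² + 100). By L{t·f(t)} = -F'(s): -d/ds[10/(s² + 100)] = -(10)·(-2s)/(s² + 100)² = 20s/(s² + 100)². Then L{2·t·sin(10t)} = 2·20s/(s² + 100)² = 40s/(s² + 100)²

Final answer: 40s/(s² + 100)²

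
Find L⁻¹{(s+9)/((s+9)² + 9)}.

Using frequency shift: L⁻¹{(s-a)/((s-a)² + b²)} = e^(at)cos(bt). Here a=-9, b=3

Final answer: e^(-9t)·cos(3t)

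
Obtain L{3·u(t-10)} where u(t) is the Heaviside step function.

L{u(t-a)} = e^(-as)/s. Here a=10, so L{u(t-10)} = e^(-10s)/s, and L{3·u(t-10)} = 3·e^(-10s)/s

Final answer: 3·e^(-10s)/s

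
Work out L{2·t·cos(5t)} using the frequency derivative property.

L{cos(5t)} = s/(s² + 25). Derivative: d/ds[s/(s² + 25)] = [(s² + 25) - s·2s]/(s² + 25)² = (25 - s²)/(s² + 25)². So L{t·cos(5t)} = -F'(s) = (s² - 25)/(s² + 25)². Then L{2·t·cos(5t)} = 2·(s² - 25)/(s² + 25)²

Final answer: 2·(s² - 25)/(s² + 25)²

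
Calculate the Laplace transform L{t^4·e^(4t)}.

L{t^n·e^(at)} = n!/(s-a)^(n+1), so L{t^4·e^(4t)} = 24/(s-4)^5

Final answer: 24/(s-4)^5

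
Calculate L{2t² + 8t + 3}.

L{2t² + 8t + 3} = 2·2/s³ + 8/s² + 3/s = 4/s³ + 8/s² + 3/s

Final answer: 4/s³ + 8/s² + 3/s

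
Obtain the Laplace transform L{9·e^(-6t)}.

L{e^(at)} = 1/(s-a), so L{e^(-6t)} = 1/(s+6). Then L{9·e^(-6t)} = 9/(s+6)

Final answer: 9/(s+6)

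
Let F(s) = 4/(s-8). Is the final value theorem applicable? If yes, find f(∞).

sF(s) = 4s/(s-8) has a pole at s = 8 in the right half-plane. Theorem does NOT apply (unstable system; f(t) = 4·e^(8t) grows without bound).

Final answer: Not applicable (unstable)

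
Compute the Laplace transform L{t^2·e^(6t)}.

L{t^n·e^(at)} = n!/(s-a)^(n+1), so L{t^2·e^(6t)} = 2/(s-6)^3

Final answer: 2/(s-6)^3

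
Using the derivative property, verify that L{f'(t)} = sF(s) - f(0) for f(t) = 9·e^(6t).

f'(t) = 54e^(6t). Direct: L{f'(t)} = 54/(s-6). Property: s·9/(s-6) - 9 = (9s - 9(s-6))/(s-6) = 54/(s-6). ✓

Final answer: 54/(s-6)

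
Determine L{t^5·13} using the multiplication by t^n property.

L{13} = 13/s. d^1/ds^1[1/s] = -1/s². d^2/ds^2[1/s] = 2/s^3. d^3/ds^3[1/s] = -6/s^4. d^4/ds^4[1/s] = 24/s^5. d^5/ds^5[1/s] = -120/s^6. So L{t^5} = (-1)^{5}·-120/s^6 = 120/s^6. Then L{t^5·13} = 13·120/s^6 = 1560/s^6

Final answer: 1560/s^6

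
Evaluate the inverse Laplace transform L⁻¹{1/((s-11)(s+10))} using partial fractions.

Decompose: A/(s-11) + B/(s+10). A = 1/21, B = -1/21. f(t) = (e^(11t) - e^(-10t))/21

Final answer: (e^(11t) - e^(-10t))/21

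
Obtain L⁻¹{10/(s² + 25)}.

This is the form c·a/(s² + a²) with a = 5, c = 2. L⁻¹ = 2·sin(5t)

Final answer: 2·sin(5t)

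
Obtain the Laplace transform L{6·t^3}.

L{t^n} = n!/s^(n+1), so L{t^3} = 6/s^4. Then L{6·t^3} = 6·6/s^4 = 36/s^4

Final answer: 36/s^4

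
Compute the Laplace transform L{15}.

L{15} = 15 · L{1} = 15/s

Final answer: 15/s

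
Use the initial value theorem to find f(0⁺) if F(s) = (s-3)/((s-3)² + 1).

f(0⁺) = lim_{s→∞} sF(s) = lim_{s→∞} s(s-3)/((s-3)² + 1) = 1

Final answer: 1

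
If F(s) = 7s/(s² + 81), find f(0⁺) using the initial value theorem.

f(0⁺) = lim_{s→∞} s·7s/(s² + 81) = lim_{s→∞} 7s²/(s² + 81) = 7

Final answer: 7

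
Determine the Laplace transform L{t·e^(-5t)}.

L{t^n·e^(at)} = n!/(s-a)^(n+1), so L{t·e^(-5t)} = 1/(s+5)^2

Final answer: 1/(s+5)^2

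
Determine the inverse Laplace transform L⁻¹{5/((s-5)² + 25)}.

Using frequency shift, L⁻¹{5/((s-5)² + 25)} = e^(5t)·sin(5t)

Final answer: e^(5t)·sin(5t)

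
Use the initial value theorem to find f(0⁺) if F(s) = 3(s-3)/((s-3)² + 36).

f(0⁺) = lim_{s→∞} sF(s) = lim_{s→∞} 3s(s-3)/((s-3)² + 36) = 3

Final answer: 3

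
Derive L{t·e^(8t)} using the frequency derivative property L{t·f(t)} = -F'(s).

L{e^(8t)} = 1/(s-8). By frequency derivative: L{t·e^(8t)} = -d/ds[1/(s-8)] = -(-1)/(s-8)² = 1/(s-8)²

Final answer: 1/(s-8)²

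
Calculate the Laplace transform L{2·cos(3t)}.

L{cos(ωt)} = s/(s² + ω²), so L{cos(3t)} = s/(s² + 9). Then L{2·cos(3t)} = 2·s/(s² + 9) = 2s/(s² + 9)

Final answer: 2s/(s² + 9)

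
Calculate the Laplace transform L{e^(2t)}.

L{e^(at)} = 1/(s-a), so L{e^(2t)} = 1/(s-2)

Final answer: 1/(s-2)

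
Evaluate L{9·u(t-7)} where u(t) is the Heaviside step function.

L{u(t-a)} = e^(-as)/s. Here a=7, so L{u(t-7)} = e^(-7s)/s, and L{9·u(t-7)} = 9·e^(-7s)/s

Final answer: 9·e^(-7s)/s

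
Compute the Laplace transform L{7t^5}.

L{7t^5} = 7 · L{t^5} = 7 · 120/s^6 = 840/s^6

Final answer: 840/s^6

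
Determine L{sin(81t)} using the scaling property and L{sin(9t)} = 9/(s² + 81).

Using L{f(at)} = (1/a)F(s/a) with a=9: L{sin(81t)} = (1/9) · 9/((s/9)² + 81) = (1/9) · 9·81/(s² + 6561) = 81/(s² + 6561)

Final answer: 81/(s² + 6561)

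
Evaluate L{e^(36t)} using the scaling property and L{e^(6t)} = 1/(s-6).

Using L{f(at)} = (1/a)F(s/a) with a=6 and f(t) = e^(6t): L{e^(36t)} = (1/6) · 1/((s/6)-6) = (1/6) · 6/(s-36) = 1/(s-36)

Final answer: 1/(s-36)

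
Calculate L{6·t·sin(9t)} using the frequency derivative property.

L{sin(9t)} = 9/(s² + 81). By L{t·f(t)} = -F'(s): -d/ds[9/(s² + 81)] = -(9)·(-2s)/(s² + 81)² = 18s/(s² + 81)². Then L{6·t·sin(9t)} = 6·18s/(s² + 81)² = 108s/(s² + 81)²

Final answer: 108s/(s² + 81)²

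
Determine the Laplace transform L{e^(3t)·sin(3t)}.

L{e^(at)·sin(ωt)} = ω/((s-a)² + ω²), so L{e^(3t)·sin(3t)} = 3/((s-3)² + 9)

Final answer: 3/((s-3)² + 9)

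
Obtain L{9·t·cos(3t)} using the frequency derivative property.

L{cos(3t)} = s/(s² + 9). Derivative: d/ds[s/(s² + 9)] = [(s² + 9) - s·2s]/(s² + 9)² = (9 - s²)/(s² + 9)². So L{t·cos(3t)} = -F'(s) = (s² - 9)/(s² + 9)². Then L{9·t·cos(3t)} = 9·(s² - 9)/(s² + 9)²

Final answer: 9·(s² - 9)/(s² + 9)²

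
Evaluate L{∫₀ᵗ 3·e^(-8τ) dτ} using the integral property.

L{∫₀ᵗ f(τ)dτ} = F(s)/s with F(s) = 3/(s+8), so L{∫₀ᵗ 3·e^(-8τ) dτ} = 3/(s(s+8))

Final answer: 3/(s(s+8))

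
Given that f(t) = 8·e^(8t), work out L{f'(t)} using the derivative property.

f(0) = 8, F(s) = 8/(s-8). L{f'(t)} = s·F(s) - f(0) = 8s/(s-8) - 8 = (8s - 8(s-8))/(s-8) = 64/(s-8)

Final answer: 64/(s-8)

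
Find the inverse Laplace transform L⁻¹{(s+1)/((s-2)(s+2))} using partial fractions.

Using partial fractions, f(t) = (3e^(2t) + e^(-2t))/4

Final answer: (3e^(2t) + e^(-2t))/4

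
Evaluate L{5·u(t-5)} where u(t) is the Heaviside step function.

L{u(t-a)} = e^(-as)/s. Here a=5, so L{u(t-5)} = e^(-5s)/s, and L{5·u(t-5)} = 5·e^(-5s)/s

Final answer: 5·e^(-5s)/s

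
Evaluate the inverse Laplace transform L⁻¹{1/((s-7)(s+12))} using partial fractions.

Decompose: A/(s-7) + B/(s+12). A = 1/19, B = -1/19. f(t) = (e^(7t) - e^(-12t))/19

Final answer: (e^(7t) - e^(-12t))/19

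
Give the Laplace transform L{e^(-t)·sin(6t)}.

L{e^(at)·sin(ωt)} = ω/((s-a)² + ω²), so L{e^(-t)·sin(6t)} = 6/((s+1)² + 36)

Final answer: 6/((s+1)² + 36)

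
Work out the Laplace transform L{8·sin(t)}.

L{sin(ωt)} = ω/(s² + ω²), so L{sin(t)} = 1/(s² + 1). Then L{8·sin(t)} = 8·1/(s² + 1) = 8/(s² + 1)

Final answer: 8/(s² + 1)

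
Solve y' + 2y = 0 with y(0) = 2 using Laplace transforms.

L{y'} + 2L{y} = 0. sY - 2 + 2Y = 0. Y(s+2) = 2. Y = 2/(s+2)

Final answer: y(t) = 2e^(-2t)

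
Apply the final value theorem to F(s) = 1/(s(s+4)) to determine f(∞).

f(∞) = lim_{s→0} s·1/(s(s+4)) = lim_{s→0} 1/(s+4) = 1/4 = 1/4

Final answer: 1/4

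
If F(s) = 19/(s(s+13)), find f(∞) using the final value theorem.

f(∞) = lim_{s→0} s·19/(s(s+13)) = lim_{s→0} 19/(s+13) = 19/13 = 19/13

Final answer: 19/13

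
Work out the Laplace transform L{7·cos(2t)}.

L{cos(ωt)} = s/(s² + ω²), so L{cos(2t)} = s/(s² + 4). Then L{7·cos(2t)} = 7·s/(s² + 4) = 7s/(s² + 4)

Final answer: 7s/(s² + 4)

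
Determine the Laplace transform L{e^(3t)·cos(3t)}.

L{e^(at)·cos(ωt)} = (s-a)/((s-a)² + ω²), so L{e^(3t)·cos(3t)} = (s-3)/((s-3)² + 9)

Final answer: (s-3)/((s-3)² + 9)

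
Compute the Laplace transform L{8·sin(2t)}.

L{sin(ωt)} = ω/(s² + ω²), so L{sin(2t)} = 2/(s² + 4). Then L{8·sin(2t)} = 8·2/(s² + 4) = 16/(s² + 4)

Final answer: 16/(s² + 4)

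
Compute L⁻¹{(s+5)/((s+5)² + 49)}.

Using frequency shift: L⁻¹{(s-a)/((s-a)² + b²)} = e^(at)cos(bt). Here a=-5, b=7

Final answer: e^(-5t)·cos(7t)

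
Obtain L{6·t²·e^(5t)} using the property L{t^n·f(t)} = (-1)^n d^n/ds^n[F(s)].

L{e^(5t)} = 1/(s-5). d/ds[1/(s-5)] = -1/(s-5)². d²/ds²[1/(s-5)] = 2/(s-5)³. So L{t²·e^(5t)} = (-1)² · 2/(s-5)³ = 2/(s-5)³. Then L{6·t²·e^(5t)} = 6·2/(s-5)³ = 12/(s-5)³

Final answer: 12/(s-5)³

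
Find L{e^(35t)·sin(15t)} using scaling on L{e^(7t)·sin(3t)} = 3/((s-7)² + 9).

Scaling with a=5: L{e^(35t)·sin(15t)} = (1/5) · 3/((s/5-7)² + 9). Simplifying: 15/((s-35)² + 225)

Final answer: 15/((s-35)² + 225)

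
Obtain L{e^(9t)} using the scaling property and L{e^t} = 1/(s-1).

Using L{f(at)} = (1/a)F(s/a) with a=9 and f(t) = e^t: L{e^(9t)} = (1/9) · 1/((s/9)-1) = (1/9) · 9/(s-9) = 1/(s-9)

Final answer: 1/(s-9)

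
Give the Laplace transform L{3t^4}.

L{3t^4} = 3 · L{t^4} = 3 · 24/s^5 = 72/s^5

Final answer: 72/s^5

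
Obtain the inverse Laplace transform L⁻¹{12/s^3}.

L⁻¹{n!/s^(n+1)} = t^n with n=2. So L⁻¹{2/s^3} = t^2, and L⁻¹{12/s^3} = (12/2)·t^2 = 6·t^2

Final answer: 6·t^2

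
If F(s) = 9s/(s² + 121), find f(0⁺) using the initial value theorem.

f(0⁺) = lim_{s→∞} s·9s/(s² + 121) = lim_{s→∞} 9s²/(s² + 121) = 9

Final answer: 9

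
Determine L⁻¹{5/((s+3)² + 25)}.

Form: b/((s-a)² + b²) → e^(at)sin(bt). With a=-3, b=5

Final answer: e^(-3t)·sin(5t)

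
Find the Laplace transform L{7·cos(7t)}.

L{cos(ωt)} = s/(s² + ω²), so L{cos(7t)} = s/(s² + 49). Then L{7·cos(7t)} = 7·s/(s² + 49) = 7s/(s² + 49)

Final answer: 7s/(s² + 49)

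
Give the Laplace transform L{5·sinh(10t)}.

L{sinh(ωt)} = ω/(s² - ω²), so L{sinh(10t)} = 10/(s² - 100). Then L{5·sinh(10t)} = 5·10/(s² - 100) = 50/(s² - 100)

Final answer: 50/(s² - 100)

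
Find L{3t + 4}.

L{3t + 4} = 3·L{t} + 4·L{1} = 3/s² + 4/s

Final answer: 3/s² + 4/s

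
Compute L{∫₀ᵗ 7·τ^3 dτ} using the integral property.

L{∫₀ᵗ f(τ)dτ} = F(s)/s with f(t) = 7t^3. F(s) = 42/s^4, so L{∫₀ᵗ 7·τ^3 dτ} = (42/s^4)/s = 42/s^5. (Check: ∫₀ᵗ 7·τ^3 dτ = 7t^4/4.)

Final answer: 42/s^5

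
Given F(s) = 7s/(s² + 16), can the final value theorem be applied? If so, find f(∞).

The final value theorem requires all poles of sF(s) in the left half-plane. sF(s) = 7s²/(s² + 16) has poles at s = ±4i (imaginary axis). Theorem does NOT apply (oscillatory system).

Final answer: Not applicable (oscillatory)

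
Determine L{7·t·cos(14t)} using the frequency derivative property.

L{cos(14t)} = s/(s² + 196). Derivative: d/ds[s/(s² + 196)] = [(s² + 196) - s·2s]/(s² + 196)² = (196 - s²)/(s² + 196)². So L{t·cos(14t)} = -F'(s) = (s² - 196)/(s² + 196)². Then L{7·t·cos(14t)} = 7·(s² - 196)/(s² + 196)²

Final answer: 7·(s² - 196)/(s² + 196)²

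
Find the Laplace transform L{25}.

L{25} = 25 · L{1} = 25/s

Final answer: 25/s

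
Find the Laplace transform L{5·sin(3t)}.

L{sin(ωt)} = ω/(s² + ω²), so L{sin(3t)} = 3/(s² + 9). Then L{5·sin(3t)} = 5·3/(s² + 9) = 15/(s² + 9)

Final answer: 15/(s² + 9)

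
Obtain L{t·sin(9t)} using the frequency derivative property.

L{sin(9t)} = 9/(s² + 81). By L{t·f(t)} = -F'(s): -d/ds[9/(s² + 81)] = -(9)·(-2s)/(s² + 81)² = 18s/(s² + 81)²

Final answer: 18s/(s² + 81)²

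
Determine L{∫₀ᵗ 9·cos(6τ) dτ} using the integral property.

L{∫₀ᵗ f(τ)dτ} = F(s)/s with F(s) = 9s/(s² + 36), so the result is (9s/(s² + 36))/s = 9/(s² + 36)

Final answer: 9/(s² + 36)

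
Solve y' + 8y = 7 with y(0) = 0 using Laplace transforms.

sY + 8Y = 7/s. Y = 7/(s(s+8)). Partial fractions: Y = 7/8/s - 7/8/(s+8)

Final answer: y(t) = 7/8(1 - e^(-8t))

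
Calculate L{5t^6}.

L{t^n} = n!/s^(n+1). So L{5t^6} = 5·6!/s^7 = 3600/s^7

Final answer: 3600/s^7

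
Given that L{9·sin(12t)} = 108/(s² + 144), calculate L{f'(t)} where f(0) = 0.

L{f'(t)} = s·F(s) - f(0) = s·108/(s² + 144) - 0 = 108s/(s² + 144)

Final answer: 108s/(s² + 144)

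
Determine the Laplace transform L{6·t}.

L{t^n} = n!/s^(n+1), so L{t} = 1/s^2. Then L{6·t} = 6·1/s^2 = 6/s^2

Final answer: 6/s^2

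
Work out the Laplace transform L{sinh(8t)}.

L{sinh(ωt)} = ω/(s² - ω²), so L{sinh(8t)} = 8/(s² - 64)

Final answer: 8/(s² - 64)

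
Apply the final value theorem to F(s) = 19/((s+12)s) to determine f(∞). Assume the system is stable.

f(∞) = lim_{s→0} sF(s) = lim_{s→0} 19/(s+12) = 19/12

Final answer: 19/12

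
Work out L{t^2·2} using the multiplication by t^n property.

L{2} = 2/s. d^1/ds^1[1/s] = -1/s². d^2/ds^2[1/s] = 2/s^3. So L{t^2} = (-1)^{2}·2/s^3 = 2/s^3. Then L{t^2·2} = 2·2/s^3 = 4/s^3

Final answer: 4/s^3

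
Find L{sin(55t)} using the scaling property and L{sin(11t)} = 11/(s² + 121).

Using L{f(at)} = (1/a)F(s/a) with a=5: L{sin(55t)} = (1/5) · 11/((s/5)² + 121) = (1/5) · 11·25/(s² + 3025) = 55/(s² + 3025)

Final answer: 55/(s² + 3025)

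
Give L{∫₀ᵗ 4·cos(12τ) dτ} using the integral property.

L{∫₀ᵗ f(τ)dτ} = F(s)/s with F(s) = 4s/(s² + 144), so the result is (4s/(s² + 144))/s = 4/(s² + 144)

Final answer: 4/(s² + 144)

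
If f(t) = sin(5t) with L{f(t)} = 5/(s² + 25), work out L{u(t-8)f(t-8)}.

Time shift theorem: L{u(t-a)f(t-a)} = e^(-as)F(s). Here a=8, F(s) = 5/(s² + 25), so L{u(t-8)f(t-8)} = e^(-8s)·5/(s² + 25)

Final answer: e^(-8s)·5/(s² + 25)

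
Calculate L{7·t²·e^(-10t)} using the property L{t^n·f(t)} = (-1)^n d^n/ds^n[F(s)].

L{e^(-10t)} = 1/(s+10). d/ds[1/(s+10)] = -1/(s+10)². d²/ds²[1/(s+10)] = 2/(s+10)³. So L{t²·e^(-10t)} = (-1)² · 2/(s+10)³ = 2/(s+10)³. Then L{7·t²·e^(-10t)} = 7·2/(s+10)³ = 14/(s+10)³

Final answer: 14/(s+10)³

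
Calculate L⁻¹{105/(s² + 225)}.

This is the form c·a/(s² + a²) with a = 15, c = 7. L⁻¹ = 7·sin(15t)

Final answer: 7·sin(15t)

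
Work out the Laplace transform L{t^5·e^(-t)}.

L{t^n·e^(at)} = n!/(s-a)^(n+1), so L{t^5·e^(-t)} = 120/(s+1)^6

Final answer: 120/(s+1)^6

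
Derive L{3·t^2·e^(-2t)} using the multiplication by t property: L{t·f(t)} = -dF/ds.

Using L{t^n·e^(at)} = n!/(s-a)^(n+1), L{t^2·e^(-2t)} = 2/(s+2)^3, so L{3·t^2·e^(-2t)} = 3·2/(s+2)^3 = 6/(s+2)^3

Final answer: 6/(s+2)^3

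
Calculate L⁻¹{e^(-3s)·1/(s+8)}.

L⁻¹{1/(s+8)} = e^(-8t). By the time shift theorem, L⁻¹{e^(-as)F(s)} = u(t-a)f(t-a) with a=3, so L⁻¹{e^(-3s)·1/(s+8)} = u(t-3)·e^(-8(t-3))

Final answer: u(t-3)·e^(-8(t-3))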